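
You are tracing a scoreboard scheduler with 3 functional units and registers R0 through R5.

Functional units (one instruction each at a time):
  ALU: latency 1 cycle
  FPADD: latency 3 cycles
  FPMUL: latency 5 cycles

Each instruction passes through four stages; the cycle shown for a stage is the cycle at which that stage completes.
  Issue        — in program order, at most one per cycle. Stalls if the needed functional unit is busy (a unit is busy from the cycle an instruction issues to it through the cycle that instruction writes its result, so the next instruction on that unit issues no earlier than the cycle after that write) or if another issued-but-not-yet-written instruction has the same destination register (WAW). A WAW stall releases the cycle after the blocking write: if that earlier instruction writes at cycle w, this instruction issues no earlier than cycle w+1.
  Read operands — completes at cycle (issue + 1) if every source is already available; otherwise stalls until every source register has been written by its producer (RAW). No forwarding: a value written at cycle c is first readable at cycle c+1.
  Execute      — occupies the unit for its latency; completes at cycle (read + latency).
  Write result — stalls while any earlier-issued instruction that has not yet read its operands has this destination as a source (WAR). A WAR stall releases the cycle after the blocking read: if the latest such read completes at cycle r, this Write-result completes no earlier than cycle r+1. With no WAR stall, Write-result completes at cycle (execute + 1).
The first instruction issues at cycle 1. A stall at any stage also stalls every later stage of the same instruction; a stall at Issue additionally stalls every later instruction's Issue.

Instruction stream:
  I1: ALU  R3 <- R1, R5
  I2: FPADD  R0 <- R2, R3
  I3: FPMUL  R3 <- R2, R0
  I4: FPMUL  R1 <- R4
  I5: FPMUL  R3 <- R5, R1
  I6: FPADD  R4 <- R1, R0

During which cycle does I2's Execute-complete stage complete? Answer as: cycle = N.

cycle = 8

[1] I1 dispatched to ALU
[2] I1 operands ready, I2 dispatched to FPADD
[3] I1 complete
[4] R3←I1
[5] I2 operands ready, I3 dispatched to FPMUL
[8] I2 complete
[9] R0←I2
[10] I3 operands ready
[15] I3 complete
[16] R3←I3
[17] I4 dispatched to FPMUL
[18] I4 operands ready
[23] I4 complete
[24] R1←I4
[25] I5 dispatched to FPMUL
[26] I5 operands ready, I6 dispatched to FPADD
[27] I6 operands ready
[30] I6 complete
[31] I5 complete, R4←I6
[32] R3←I5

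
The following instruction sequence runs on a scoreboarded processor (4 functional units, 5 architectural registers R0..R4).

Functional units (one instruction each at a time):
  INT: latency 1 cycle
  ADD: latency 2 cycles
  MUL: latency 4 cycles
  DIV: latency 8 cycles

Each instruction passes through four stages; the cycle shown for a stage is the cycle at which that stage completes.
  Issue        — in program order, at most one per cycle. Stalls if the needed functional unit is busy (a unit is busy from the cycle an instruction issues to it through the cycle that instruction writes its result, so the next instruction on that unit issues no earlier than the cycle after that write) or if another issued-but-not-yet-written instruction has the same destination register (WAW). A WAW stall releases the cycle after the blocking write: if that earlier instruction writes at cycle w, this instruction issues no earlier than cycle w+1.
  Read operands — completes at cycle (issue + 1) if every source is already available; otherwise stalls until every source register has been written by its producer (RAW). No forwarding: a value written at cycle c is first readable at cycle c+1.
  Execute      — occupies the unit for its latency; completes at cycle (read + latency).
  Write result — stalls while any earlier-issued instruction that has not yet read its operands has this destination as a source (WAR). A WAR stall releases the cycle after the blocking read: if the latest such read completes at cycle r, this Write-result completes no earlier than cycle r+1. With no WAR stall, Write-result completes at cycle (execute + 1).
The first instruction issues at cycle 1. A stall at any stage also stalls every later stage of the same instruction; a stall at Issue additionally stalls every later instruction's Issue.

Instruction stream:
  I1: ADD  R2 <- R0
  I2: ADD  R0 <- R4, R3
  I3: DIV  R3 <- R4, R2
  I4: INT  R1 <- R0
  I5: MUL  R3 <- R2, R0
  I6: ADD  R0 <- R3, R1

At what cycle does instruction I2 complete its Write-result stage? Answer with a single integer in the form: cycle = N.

  I1 | 1 | 2 | 4 | 5
  I2 | 6 | 7 | 9 | 10   struct: ADD busy until I1 writes@5
  I3 | 7 | 8 | 16 | 17
  I4 | 8 | 11 | 12 | 13   RAW R0: wait I2 write@10
  I5 | 18 | 19 | 23 | 24   WAW R3: wait I3 write@17
  I6 | 19 | 25 | 27 | 28   RAW R3: wait I5 write@24

cycle = 10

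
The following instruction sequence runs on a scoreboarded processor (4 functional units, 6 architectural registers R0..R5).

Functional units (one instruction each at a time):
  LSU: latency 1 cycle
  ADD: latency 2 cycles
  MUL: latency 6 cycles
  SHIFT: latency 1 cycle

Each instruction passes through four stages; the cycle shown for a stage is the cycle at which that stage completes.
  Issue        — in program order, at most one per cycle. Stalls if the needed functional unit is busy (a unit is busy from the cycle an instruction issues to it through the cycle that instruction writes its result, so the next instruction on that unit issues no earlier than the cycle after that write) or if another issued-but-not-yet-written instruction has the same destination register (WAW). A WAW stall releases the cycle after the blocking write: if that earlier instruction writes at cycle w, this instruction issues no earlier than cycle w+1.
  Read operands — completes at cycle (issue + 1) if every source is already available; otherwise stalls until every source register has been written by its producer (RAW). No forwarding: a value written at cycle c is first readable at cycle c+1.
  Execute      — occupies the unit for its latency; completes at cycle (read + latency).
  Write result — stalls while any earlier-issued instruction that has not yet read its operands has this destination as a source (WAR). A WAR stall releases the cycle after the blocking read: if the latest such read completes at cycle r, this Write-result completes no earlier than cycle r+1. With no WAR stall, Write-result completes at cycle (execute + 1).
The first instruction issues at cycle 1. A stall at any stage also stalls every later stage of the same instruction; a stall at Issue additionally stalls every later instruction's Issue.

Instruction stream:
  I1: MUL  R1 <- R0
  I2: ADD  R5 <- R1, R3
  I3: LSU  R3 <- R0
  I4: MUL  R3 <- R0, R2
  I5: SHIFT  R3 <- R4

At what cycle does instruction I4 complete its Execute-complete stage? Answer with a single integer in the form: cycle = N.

I1: IS=1 RO=2 EX=8 WR=9
I2: IS=2 RO=10 EX=12 WR=13  [RAW R1: wait I1 write@9]
I3: IS=3 RO=4 EX=5 WR=11  [WAR R3: wait I2 read@10]
I4: IS=12 RO=13 EX=19 WR=20  [WAW R3: wait I3 write@11]
I5: IS=21 RO=22 EX=23 WR=24  [WAW R3: wait I4 write@20]

cycle = 19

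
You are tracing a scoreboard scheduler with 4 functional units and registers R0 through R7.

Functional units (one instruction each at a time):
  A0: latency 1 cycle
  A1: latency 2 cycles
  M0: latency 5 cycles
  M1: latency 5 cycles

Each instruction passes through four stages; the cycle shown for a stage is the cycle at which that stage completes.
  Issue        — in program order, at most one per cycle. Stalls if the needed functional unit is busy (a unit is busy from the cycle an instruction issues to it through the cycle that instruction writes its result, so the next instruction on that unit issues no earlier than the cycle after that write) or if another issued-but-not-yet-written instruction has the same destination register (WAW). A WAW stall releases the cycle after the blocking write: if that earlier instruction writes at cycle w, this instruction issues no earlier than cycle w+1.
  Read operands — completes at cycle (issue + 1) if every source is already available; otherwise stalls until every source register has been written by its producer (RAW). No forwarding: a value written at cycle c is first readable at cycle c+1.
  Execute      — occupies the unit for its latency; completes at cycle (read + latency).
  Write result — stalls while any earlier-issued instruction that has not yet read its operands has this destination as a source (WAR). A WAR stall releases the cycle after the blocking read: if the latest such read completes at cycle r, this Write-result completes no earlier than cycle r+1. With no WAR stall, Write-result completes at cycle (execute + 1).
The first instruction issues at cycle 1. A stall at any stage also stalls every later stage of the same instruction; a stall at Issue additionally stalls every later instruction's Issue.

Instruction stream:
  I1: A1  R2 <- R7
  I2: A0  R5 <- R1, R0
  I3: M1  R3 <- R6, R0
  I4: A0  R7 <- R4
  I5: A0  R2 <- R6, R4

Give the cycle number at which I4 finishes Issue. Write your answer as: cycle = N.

I1  is:1  ro:2  ex:4  wr:5
I2  is:2  ro:3  ex:4  wr:5
I3  is:3  ro:4  ex:9  wr:10
I4  is:6  ro:7  ex:8  wr:9  — struct: A0 busy until I2 writes@5
I5  is:10  ro:11  ex:12  wr:13  — struct: A0 busy until I4 writes@9

cycle = 6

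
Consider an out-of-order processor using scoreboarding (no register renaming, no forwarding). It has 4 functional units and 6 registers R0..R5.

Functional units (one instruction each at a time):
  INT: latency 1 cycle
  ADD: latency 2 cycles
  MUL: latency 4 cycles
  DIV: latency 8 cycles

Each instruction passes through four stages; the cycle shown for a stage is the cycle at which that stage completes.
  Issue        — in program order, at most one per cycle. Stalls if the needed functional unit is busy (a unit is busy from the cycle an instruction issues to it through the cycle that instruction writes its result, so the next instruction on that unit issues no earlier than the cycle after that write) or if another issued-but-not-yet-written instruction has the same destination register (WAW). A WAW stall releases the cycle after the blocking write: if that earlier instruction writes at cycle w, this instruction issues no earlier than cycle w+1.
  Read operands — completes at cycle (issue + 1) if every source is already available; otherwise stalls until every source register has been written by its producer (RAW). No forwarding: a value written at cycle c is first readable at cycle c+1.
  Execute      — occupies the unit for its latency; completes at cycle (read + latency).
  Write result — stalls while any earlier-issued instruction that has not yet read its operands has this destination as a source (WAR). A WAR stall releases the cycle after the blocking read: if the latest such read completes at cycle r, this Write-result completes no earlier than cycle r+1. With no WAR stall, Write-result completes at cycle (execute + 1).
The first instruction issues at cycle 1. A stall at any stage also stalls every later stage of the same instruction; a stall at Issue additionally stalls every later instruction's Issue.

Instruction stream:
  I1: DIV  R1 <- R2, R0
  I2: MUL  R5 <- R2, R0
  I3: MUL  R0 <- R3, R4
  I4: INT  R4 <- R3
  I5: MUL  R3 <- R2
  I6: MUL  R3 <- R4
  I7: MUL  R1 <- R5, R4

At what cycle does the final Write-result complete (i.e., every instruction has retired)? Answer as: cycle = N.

1) issue 1, read 2, done 10, write 11
2) issue 2, read 3, done 7, write 8
3) issue 9, read 10, done 14, write 15  <struct: MUL busy until I2 writes@8>
4) issue 10, read 11, done 12, write 13
5) issue 16, read 17, done 21, write 22  <struct: MUL busy until I3 writes@15>
6) issue 23, read 24, done 28, write 29  <struct: MUL busy until I5 writes@22>
7) issue 30, read 31, done 35, write 36  <struct: MUL busy until I6 writes@29>

cycle = 36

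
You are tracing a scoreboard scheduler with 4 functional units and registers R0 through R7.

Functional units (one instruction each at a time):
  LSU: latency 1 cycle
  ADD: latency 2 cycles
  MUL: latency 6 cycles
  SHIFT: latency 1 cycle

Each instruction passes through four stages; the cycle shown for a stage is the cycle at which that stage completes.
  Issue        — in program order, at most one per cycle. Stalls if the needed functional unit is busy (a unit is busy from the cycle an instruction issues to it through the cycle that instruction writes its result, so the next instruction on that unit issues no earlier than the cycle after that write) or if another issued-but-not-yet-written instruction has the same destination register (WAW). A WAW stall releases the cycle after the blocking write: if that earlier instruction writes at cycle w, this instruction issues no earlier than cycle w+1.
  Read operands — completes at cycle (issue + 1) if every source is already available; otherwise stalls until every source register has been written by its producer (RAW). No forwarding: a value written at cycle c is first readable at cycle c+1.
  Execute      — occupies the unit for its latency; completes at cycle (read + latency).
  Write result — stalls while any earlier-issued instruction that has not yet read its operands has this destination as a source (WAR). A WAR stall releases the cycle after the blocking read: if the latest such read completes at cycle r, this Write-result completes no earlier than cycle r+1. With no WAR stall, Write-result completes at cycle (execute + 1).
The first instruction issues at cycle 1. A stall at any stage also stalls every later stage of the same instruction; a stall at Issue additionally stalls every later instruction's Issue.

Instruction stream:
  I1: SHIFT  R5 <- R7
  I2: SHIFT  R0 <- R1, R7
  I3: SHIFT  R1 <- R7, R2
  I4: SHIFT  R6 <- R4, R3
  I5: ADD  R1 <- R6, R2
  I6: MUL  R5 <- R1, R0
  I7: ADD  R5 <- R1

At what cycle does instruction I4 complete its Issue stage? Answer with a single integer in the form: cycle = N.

I1  is:1  ro:2  ex:3  wr:4
I2  is:5  ro:6  ex:7  wr:8  — struct: SHIFT busy until I1 writes@4
I3  is:9  ro:10  ex:11  wr:12  — struct: SHIFT busy until I2 writes@8
I4  is:13  ro:14  ex:15  wr:16  — struct: SHIFT busy until I3 writes@12
I5  is:14  ro:17  ex:19  wr:20  — RAW R6: wait I4 write@16
I6  is:15  ro:21  ex:27  wr:28  — RAW R1: wait I5 write@20
I7  is:29  ro:30  ex:32  wr:33  — WAW R5: wait I6 write@28

cycle = 13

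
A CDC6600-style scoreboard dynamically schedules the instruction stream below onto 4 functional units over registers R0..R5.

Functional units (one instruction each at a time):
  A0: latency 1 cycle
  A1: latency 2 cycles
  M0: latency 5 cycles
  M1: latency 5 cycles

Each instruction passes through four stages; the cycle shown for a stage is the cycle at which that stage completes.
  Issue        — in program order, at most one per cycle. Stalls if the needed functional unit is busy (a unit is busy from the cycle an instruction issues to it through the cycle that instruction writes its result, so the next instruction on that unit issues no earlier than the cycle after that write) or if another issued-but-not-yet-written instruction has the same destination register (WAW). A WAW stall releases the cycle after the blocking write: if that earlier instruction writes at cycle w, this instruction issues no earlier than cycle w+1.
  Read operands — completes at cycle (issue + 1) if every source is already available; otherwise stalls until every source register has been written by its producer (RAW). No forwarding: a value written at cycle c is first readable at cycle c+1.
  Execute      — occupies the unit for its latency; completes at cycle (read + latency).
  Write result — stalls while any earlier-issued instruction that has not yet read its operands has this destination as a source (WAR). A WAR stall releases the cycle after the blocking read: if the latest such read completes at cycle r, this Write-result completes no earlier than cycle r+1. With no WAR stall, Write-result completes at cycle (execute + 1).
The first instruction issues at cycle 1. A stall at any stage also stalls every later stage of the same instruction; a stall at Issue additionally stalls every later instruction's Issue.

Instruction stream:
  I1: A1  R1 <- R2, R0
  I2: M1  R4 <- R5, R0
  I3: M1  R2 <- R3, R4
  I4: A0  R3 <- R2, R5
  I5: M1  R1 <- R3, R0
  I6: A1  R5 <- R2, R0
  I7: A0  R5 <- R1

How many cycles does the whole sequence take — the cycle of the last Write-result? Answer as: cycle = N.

cycle = 30

I1  is:1  ro:2  ex:4  wr:5
I2  is:2  ro:3  ex:8  wr:9
I3  is:10  ro:11  ex:16  wr:17  — struct: M1 busy until I2 writes@9
I4  is:11  ro:18  ex:19  wr:20  — RAW R2: wait I3 write@17
I5  is:18  ro:21  ex:26  wr:27  — struct: M1 busy until I3 writes@17, RAW R3: wait I4 write@20
I6  is:19  ro:20  ex:22  wr:23
I7  is:24  ro:28  ex:29  wr:30  — WAW R5: wait I6 write@23, RAW R1: wait I5 write@27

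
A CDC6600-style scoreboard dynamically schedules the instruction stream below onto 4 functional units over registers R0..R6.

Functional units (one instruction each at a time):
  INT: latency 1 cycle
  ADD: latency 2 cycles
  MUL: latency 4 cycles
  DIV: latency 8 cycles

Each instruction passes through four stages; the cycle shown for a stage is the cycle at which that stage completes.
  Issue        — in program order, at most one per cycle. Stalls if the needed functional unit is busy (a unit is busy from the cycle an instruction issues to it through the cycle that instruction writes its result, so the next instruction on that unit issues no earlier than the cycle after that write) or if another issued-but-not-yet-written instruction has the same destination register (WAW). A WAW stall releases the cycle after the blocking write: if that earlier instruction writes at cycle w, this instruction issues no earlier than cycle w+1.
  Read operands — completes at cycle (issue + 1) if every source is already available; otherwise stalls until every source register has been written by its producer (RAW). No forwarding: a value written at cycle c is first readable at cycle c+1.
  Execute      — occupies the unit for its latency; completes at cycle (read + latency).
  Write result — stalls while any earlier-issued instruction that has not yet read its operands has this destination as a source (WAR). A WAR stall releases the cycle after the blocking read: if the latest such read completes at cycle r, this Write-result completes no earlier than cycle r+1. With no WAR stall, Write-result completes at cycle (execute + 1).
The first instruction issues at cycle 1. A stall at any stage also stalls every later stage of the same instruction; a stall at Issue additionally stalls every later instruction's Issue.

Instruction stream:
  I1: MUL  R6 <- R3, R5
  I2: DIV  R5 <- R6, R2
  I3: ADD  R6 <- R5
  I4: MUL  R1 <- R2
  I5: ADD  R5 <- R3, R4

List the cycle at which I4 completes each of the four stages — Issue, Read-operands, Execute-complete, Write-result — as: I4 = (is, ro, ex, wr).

I4 = (9, 10, 14, 15)

cycle 1: issue I1 (MUL)
cycle 2: I1 read-ops | issue I2 (DIV)
cycle 6: I1 finished on MUL
cycle 7: I1→R6
cycle 8: I2 read-ops | issue I3 (ADD)
cycle 9: issue I4 (MUL)
cycle 10: I4 read-ops
cycle 14: I4 finished on MUL
cycle 15: I4→R1
cycle 16: I2 finished on DIV
cycle 17: I2→R5
cycle 18: I3 read-ops
cycle 20: I3 finished on ADD
cycle 21: I3→R6
cycle 22: issue I5 (ADD)
cycle 23: I5 read-ops
cycle 25: I5 finished on ADD
cycle 26: I5→R5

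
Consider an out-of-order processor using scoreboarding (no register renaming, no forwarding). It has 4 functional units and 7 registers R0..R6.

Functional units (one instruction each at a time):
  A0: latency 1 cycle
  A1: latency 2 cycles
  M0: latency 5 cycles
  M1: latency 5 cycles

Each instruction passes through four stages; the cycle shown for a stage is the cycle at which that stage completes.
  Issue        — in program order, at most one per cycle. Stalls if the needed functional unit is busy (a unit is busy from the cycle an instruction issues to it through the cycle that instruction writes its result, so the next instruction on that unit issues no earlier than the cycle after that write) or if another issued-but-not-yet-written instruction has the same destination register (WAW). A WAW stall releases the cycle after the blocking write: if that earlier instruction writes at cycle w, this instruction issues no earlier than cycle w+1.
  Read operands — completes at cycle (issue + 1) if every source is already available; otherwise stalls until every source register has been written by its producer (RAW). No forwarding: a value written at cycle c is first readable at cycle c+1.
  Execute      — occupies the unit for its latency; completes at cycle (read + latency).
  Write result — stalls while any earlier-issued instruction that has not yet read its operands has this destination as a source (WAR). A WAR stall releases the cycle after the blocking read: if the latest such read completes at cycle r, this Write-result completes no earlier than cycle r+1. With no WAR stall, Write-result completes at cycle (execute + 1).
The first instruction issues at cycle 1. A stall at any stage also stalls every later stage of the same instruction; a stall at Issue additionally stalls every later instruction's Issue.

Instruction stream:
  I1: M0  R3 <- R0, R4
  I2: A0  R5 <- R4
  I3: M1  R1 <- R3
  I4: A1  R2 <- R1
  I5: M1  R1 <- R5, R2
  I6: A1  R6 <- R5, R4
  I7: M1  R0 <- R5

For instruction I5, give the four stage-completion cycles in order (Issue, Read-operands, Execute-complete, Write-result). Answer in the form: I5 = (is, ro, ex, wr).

I1  is:1  ro:2  ex:7  wr:8
I2  is:2  ro:3  ex:4  wr:5
I3  is:3  ro:9  ex:14  wr:15  — RAW R3: wait I1 write@8
I4  is:4  ro:16  ex:18  wr:19  — RAW R1: wait I3 write@15
I5  is:16  ro:20  ex:25  wr:26  — struct: M1 busy until I3 writes@15, RAW R2: wait I4 write@19
I6  is:20  ro:21  ex:23  wr:24  — struct: A1 busy until I4 writes@19
I7  is:27  ro:28  ex:33  wr:34  — struct: M1 busy until I5 writes@26

I5 = (16, 20, 25, 26)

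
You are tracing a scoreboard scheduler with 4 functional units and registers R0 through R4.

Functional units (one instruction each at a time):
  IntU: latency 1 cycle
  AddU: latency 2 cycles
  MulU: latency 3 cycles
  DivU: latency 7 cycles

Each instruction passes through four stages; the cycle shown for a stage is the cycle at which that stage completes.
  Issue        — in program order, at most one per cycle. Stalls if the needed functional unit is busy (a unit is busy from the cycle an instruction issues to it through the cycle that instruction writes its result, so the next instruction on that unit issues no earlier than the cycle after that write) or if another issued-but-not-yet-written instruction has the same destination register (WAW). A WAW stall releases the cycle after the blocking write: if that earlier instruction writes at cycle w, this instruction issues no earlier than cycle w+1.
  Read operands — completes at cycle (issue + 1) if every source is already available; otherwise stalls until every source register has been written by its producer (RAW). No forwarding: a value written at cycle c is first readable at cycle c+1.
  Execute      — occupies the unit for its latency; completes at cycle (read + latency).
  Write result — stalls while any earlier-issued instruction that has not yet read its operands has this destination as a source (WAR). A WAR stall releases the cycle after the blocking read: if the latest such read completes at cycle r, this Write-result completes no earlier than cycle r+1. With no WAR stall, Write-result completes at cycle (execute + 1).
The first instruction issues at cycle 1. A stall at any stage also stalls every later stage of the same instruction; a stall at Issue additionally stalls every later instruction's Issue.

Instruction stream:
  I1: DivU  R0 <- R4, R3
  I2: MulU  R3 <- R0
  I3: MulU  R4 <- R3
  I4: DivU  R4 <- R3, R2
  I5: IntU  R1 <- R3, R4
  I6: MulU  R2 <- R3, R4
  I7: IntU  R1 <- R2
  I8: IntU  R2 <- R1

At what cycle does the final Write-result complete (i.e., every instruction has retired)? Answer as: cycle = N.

cycle = 43

  I1 | 1 | 2 | 9 | 10
  I2 | 2 | 11 | 14 | 15   RAW R0: wait I1 write@10
  I3 | 16 | 17 | 20 | 21   struct: MulU busy until I2 writes@15
  I4 | 22 | 23 | 30 | 31   WAW R4: wait I3 write@21
  I5 | 23 | 32 | 33 | 34   RAW R4: wait I4 write@31
  I6 | 24 | 32 | 35 | 36   RAW R4: wait I4 write@31
  I7 | 35 | 37 | 38 | 39   struct: IntU busy until I5 writes@34 · RAW R2: wait I6 write@36
  I8 | 40 | 41 | 42 | 43   struct: IntU busy until I7 writes@39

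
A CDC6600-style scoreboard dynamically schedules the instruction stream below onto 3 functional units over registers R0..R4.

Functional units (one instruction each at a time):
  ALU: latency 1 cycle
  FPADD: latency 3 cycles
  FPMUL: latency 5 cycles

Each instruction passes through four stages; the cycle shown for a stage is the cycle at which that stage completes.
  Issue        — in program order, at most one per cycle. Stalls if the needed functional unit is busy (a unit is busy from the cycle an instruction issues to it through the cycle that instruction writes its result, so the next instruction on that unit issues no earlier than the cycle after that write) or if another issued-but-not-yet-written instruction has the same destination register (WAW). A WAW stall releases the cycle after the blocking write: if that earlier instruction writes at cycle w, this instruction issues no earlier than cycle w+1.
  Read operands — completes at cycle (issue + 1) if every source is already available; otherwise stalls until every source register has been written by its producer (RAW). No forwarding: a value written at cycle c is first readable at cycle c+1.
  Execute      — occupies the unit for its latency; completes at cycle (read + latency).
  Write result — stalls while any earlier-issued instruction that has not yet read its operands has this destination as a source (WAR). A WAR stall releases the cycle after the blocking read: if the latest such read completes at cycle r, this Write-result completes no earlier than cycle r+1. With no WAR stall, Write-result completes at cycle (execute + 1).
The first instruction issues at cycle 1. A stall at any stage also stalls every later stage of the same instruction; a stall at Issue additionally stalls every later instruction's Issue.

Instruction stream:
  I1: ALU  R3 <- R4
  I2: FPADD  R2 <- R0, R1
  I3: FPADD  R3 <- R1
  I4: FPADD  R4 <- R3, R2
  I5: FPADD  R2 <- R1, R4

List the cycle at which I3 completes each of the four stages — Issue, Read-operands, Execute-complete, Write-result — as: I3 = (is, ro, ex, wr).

cycle 1: I1 issues→ALU
cycle 2: I1 reads · I2 issues→FPADD
cycle 3: I1 exec-done · I2 reads
cycle 4: I1 writes R3
cycle 6: I2 exec-done
cycle 7: I2 writes R2
cycle 8: I3 issues→FPADD
cycle 9: I3 reads
cycle 12: I3 exec-done
cycle 13: I3 writes R3
cycle 14: I4 issues→FPADD
cycle 15: I4 reads
cycle 18: I4 exec-done
cycle 19: I4 writes R4
cycle 20: I5 issues→FPADD
cycle 21: I5 reads
cycle 24: I5 exec-done
cycle 25: I5 writes R2

I3 = (8, 9, 12, 13)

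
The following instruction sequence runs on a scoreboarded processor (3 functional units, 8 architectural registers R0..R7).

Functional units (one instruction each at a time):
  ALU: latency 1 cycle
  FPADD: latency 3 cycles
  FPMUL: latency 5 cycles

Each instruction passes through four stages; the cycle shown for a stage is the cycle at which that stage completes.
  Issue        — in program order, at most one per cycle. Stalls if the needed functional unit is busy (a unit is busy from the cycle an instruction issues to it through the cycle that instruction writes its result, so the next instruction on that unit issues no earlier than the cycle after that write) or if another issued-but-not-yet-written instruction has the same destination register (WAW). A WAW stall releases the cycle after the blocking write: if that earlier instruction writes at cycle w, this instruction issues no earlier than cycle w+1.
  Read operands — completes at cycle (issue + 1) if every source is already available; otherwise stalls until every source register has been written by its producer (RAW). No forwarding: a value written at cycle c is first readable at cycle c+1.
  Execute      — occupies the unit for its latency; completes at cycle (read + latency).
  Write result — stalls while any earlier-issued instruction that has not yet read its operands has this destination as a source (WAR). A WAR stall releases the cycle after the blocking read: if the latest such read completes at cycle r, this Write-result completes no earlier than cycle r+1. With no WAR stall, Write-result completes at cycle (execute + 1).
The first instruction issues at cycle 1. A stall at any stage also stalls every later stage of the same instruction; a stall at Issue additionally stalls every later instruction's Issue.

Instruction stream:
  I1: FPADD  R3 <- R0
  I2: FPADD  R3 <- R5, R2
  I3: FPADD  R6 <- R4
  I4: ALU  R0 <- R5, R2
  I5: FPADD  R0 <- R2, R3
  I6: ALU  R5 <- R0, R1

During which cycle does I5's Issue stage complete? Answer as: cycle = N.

cycle = 19

1) issue 1, read 2, done 5, write 6
2) issue 7, read 8, done 11, write 12  <struct: FPADD busy until I1 writes@6>
3) issue 13, read 14, done 17, write 18  <struct: FPADD busy until I2 writes@12>
4) issue 14, read 15, done 16, write 17
5) issue 19, read 20, done 23, write 24  <struct: FPADD busy until I3 writes@18>
6) issue 20, read 25, done 26, write 27  <RAW R0: wait I5 write@24>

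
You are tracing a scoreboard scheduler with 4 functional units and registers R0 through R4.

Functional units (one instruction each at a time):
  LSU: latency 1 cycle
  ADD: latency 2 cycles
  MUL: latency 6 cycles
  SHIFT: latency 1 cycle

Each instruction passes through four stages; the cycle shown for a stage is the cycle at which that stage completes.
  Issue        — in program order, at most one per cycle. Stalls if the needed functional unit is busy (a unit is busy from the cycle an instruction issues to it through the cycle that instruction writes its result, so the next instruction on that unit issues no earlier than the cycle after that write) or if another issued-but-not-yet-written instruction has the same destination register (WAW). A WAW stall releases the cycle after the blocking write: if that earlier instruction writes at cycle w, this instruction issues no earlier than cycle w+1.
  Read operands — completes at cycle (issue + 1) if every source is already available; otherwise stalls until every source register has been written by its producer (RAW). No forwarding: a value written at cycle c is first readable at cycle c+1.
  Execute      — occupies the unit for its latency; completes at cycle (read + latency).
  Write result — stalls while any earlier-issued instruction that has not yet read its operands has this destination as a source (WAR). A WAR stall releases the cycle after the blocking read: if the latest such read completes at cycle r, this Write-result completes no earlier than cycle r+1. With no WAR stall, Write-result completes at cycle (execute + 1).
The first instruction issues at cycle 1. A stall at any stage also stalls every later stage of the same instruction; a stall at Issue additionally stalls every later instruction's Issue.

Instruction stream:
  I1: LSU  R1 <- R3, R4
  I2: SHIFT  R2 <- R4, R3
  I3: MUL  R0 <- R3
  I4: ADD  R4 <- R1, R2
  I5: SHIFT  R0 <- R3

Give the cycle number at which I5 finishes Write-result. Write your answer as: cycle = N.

cycle = 15

c1: I1 issues→LSU
c2: I1 reads; I2 issues→SHIFT
c3: I1 exec-done; I2 reads; I3 issues→MUL
c4: I1 writes R1; I2 exec-done; I3 reads; I4 issues→ADD
c5: I2 writes R2
c6: I4 reads
c8: I4 exec-done
c9: I4 writes R4
c10: I3 exec-done
c11: I3 writes R0
c12: I5 issues→SHIFT
c13: I5 reads
c14: I5 exec-done
c15: I5 writes R0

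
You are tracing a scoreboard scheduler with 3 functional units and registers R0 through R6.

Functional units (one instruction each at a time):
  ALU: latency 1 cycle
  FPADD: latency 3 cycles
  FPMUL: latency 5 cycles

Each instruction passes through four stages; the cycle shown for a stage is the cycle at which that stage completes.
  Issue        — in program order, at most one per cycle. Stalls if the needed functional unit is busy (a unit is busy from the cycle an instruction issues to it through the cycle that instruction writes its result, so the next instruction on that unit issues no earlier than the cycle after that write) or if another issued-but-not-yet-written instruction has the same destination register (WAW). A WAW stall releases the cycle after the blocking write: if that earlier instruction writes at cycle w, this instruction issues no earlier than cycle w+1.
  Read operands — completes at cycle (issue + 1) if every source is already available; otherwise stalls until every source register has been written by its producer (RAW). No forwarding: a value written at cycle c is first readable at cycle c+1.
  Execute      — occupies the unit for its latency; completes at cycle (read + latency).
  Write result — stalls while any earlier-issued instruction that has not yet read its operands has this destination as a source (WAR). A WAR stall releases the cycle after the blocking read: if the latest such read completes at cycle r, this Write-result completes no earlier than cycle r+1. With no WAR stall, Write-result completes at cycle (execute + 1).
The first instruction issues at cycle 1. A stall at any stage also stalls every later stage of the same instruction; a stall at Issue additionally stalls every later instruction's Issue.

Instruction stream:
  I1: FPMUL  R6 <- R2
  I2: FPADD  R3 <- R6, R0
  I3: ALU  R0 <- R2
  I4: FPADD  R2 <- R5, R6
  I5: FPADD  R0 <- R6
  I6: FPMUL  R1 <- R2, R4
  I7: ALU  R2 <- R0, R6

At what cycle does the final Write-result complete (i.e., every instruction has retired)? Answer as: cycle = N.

cycle = 28

cycle 1: issue I1 (FPMUL)
cycle 2: I1 read-ops, issue I2 (FPADD)
cycle 3: issue I3 (ALU)
cycle 4: I3 read-ops
cycle 5: I3 finished on ALU
cycle 7: I1 finished on FPMUL
cycle 8: I1→R6
cycle 9: I2 read-ops
cycle 10: I3→R0
cycle 12: I2 finished on FPADD
cycle 13: I2→R3
cycle 14: issue I4 (FPADD)
cycle 15: I4 read-ops
cycle 18: I4 finished on FPADD
cycle 19: I4→R2
cycle 20: issue I5 (FPADD)
cycle 21: I5 read-ops, issue I6 (FPMUL)
cycle 22: I6 read-ops, issue I7 (ALU)
cycle 24: I5 finished on FPADD
cycle 25: I5→R0
cycle 26: I7 read-ops
cycle 27: I6 finished on FPMUL, I7 finished on ALU
cycle 28: I6→R1, I7→R2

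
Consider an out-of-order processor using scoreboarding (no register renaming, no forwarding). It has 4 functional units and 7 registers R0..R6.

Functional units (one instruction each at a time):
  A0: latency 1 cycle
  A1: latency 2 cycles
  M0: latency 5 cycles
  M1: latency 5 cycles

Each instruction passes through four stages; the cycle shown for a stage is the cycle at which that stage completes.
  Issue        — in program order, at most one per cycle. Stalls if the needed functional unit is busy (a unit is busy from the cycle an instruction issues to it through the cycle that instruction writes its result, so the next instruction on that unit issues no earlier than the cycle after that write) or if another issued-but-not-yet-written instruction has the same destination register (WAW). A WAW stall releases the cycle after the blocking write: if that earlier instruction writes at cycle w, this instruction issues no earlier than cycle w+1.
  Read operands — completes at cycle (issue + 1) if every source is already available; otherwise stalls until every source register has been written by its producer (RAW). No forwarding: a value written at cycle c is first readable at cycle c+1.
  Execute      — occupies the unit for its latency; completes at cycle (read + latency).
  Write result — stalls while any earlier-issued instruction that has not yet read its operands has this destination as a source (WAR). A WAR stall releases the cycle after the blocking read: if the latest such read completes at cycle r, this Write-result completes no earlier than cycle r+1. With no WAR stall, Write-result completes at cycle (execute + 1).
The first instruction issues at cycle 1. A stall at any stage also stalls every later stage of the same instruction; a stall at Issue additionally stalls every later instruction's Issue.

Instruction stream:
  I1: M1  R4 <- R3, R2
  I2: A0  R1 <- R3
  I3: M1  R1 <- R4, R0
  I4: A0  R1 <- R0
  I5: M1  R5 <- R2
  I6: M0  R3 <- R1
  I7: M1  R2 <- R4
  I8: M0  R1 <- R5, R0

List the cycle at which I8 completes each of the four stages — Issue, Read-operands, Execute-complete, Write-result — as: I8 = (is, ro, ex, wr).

I8 = (28, 29, 34, 35)

c1: I1→M1
c2: I1 RO, I2→A0
c3: I2 RO
c4: I2 EX
c5: I2 WR R1
c7: I1 EX
c8: I1 WR R4
c9: I3→M1
c10: I3 RO
c15: I3 EX
c16: I3 WR R1
c17: I4→A0
c18: I4 RO, I5→M1
c19: I4 EX, I5 RO, I6→M0
c20: I4 WR R1
c21: I6 RO
c24: I5 EX
c25: I5 WR R5
c26: I6 EX, I7→M1
c27: I6 WR R3, I7 RO
c28: I8→M0
c29: I8 RO
c32: I7 EX
c33: I7 WR R2
c34: I8 EX
c35: I8 WR R1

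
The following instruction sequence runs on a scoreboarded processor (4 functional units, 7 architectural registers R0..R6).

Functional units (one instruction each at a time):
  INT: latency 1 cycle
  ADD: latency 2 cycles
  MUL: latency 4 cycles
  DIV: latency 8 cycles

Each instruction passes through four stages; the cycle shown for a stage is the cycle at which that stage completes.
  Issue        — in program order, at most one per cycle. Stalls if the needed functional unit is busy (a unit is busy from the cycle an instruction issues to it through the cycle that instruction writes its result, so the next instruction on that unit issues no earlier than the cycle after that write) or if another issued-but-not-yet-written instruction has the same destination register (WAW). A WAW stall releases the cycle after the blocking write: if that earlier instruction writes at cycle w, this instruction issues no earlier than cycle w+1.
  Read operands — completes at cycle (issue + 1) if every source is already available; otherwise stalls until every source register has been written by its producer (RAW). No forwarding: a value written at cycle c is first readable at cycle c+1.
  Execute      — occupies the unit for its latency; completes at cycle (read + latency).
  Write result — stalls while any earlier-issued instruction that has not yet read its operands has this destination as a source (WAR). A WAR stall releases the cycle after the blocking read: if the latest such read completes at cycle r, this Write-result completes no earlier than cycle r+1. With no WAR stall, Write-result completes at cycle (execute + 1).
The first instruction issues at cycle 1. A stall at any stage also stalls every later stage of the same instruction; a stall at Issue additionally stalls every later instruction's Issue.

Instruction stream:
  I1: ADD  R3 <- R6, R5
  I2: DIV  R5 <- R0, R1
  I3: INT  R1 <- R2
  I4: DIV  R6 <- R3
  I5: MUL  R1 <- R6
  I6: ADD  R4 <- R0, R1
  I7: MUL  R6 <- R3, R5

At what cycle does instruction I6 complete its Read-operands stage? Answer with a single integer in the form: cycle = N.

cycle = 30

I1 -> (1, 2, 4, 5)
I2 -> (2, 3, 11, 12)
I3 -> (3, 4, 5, 6)
I4 -> (13, 14, 22, 23)  // struct: DIV busy until I2 writes@12
I5 -> (14, 24, 28, 29)  // RAW R6: wait I4 write@23
I6 -> (15, 30, 32, 33)  // RAW R1: wait I5 write@29
I7 -> (30, 31, 35, 36)  // struct: MUL busy until I5 writes@29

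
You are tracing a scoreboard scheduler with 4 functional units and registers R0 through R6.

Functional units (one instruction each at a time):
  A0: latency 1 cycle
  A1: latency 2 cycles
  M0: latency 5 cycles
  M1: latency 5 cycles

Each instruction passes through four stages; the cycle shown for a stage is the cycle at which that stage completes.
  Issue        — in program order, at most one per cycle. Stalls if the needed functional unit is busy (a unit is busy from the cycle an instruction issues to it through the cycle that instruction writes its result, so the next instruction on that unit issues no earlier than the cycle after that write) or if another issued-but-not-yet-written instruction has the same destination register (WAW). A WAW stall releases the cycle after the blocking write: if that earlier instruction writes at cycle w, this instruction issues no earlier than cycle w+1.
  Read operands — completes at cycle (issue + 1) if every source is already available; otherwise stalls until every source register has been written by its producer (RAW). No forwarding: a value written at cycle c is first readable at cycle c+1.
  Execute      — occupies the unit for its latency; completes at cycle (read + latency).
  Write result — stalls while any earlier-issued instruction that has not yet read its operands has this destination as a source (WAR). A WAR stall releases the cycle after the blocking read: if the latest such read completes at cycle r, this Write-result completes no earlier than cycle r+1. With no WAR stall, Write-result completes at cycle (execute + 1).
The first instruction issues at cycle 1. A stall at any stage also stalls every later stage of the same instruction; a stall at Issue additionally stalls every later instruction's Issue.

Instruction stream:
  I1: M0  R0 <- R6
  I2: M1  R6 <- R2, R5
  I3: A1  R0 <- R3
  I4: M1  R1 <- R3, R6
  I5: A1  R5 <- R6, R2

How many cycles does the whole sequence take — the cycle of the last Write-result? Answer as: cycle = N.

c1: I1 issues→M0
c2: I1 reads; I2 issues→M1
c3: I2 reads
c7: I1 exec-done
c8: I1 writes R0; I2 exec-done
c9: I2 writes R6; I3 issues→A1
c10: I3 reads; I4 issues→M1
c11: I4 reads
c12: I3 exec-done
c13: I3 writes R0
c14: I5 issues→A1
c15: I5 reads
c16: I4 exec-done
c17: I4 writes R1; I5 exec-done
c18: I5 writes R5

cycle = 18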